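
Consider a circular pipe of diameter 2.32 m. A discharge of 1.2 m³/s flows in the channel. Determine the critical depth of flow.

y_c = 0.491 m

At critical depth, Q² T / (g A³) = 1, i.e. A³/T = Q²/g = 1.2²/9.81 = 0.1468.
Trying y = 0.338 m: A³/T = 0.03383 — low.
Trying y = 0.491 m: A³/T = 0.1466 — ≈ 0.1468.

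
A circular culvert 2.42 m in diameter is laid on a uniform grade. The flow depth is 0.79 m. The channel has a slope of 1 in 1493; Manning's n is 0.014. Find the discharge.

For a circular section of diameter D = 2.42 m at depth y = 0.79 m, the central angle is θ = 2 arccos(1 − 2y/D) = 2.433 rad. Then A = (D²/8)(θ − sin θ) = 1.304 m² and P = Dθ/2 = 2.943 m.
Hydraulic radius R = A/P = 1.304/2.943 = 0.4431 m.
Manning's equation: Q = (1/n) A R^(2/3) S^(1/2) = (1/0.014) × 1.304 × 0.4431^(2/3) × 0.0006698^(1/2) = 1.4 m³/s.

Q = 1.4 m³/s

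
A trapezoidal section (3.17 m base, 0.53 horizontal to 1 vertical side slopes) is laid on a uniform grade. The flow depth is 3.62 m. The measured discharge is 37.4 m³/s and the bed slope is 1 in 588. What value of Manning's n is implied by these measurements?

With bottom width b = 3.17 m and side slope z = 0.53: A = (b + zy)y = (3.17 + 0.53×3.62)×3.62 = 18.42 m²; P = b + 2y√(1+z²) = 3.17 + 2×3.62×1.132 = 11.36 m.
Hydraulic radius R = A/P = 18.42/11.36 = 1.621 m.
Rearranging Manning's equation: n = (1/Q) A R^(2/3) S^(1/2) = (1/37.4) × 18.42 × 1.621^(2/3) × √0.001701 = 0.028.

n = 0.028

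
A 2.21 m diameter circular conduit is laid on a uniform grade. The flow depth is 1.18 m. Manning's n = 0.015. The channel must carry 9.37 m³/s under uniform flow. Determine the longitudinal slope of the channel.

For a circular section of diameter D = 2.21 m at depth y = 1.18 m, the central angle is θ = 2 arccos(1 − 2y/D) = 3.277 rad. Then A = (D²/8)(θ − sin θ) = 2.084 m² and P = Dθ/2 = 3.622 m.
Hydraulic radius R = A/P = 2.084/3.622 = 0.5753 m.
From Manning's equation, S = [nQ / (1 A R^(2/3))]² = [0.015 × 9.37 / (1 × 2.084 × 0.5753^(2/3))]² = 0.00951.

S = 0.00951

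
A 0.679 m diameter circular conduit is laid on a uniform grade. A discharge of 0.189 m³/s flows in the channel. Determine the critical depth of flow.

At critical depth, Q² T / (g A³) = 1, i.e. A³/T = Q²/g = 0.189²/9.81 = 0.003641.
Try y = 0.325 m: A³/T = 0.007398 — high.
Try y = 0.234 m: A³/T = 0.002095 — low.
Try y = 0.27 m: A³/T = 0.003636 — ≈ 0.003641.

y_c = 0.27 m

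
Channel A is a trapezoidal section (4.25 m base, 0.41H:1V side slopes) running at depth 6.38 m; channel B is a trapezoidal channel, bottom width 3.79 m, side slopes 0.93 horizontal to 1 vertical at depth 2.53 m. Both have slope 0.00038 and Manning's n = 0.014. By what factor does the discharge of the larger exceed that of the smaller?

Channel A: With bottom width b = 4.25 m and side slope z = 0.41: A = (b + zy)y = (4.25 + 0.41×6.38)×6.38 = 43.8 m²; P = b + 2y√(1+z²) = 4.25 + 2×6.38×1.081 = 18.04 m. Hydraulic radius R = A/P = 43.8/18.04 = 2.428 m. Q_A = (1/0.014)·43.8·2.428^(2/3)·√0.00038 = 110.2 m³/s.
Channel B: With bottom width b = 3.79 m and side slope z = 0.93: A = (b + zy)y = (3.79 + 0.93×2.53)×2.53 = 15.54 m²; P = b + 2y√(1+z²) = 3.79 + 2×2.53×1.366 = 10.7 m. Hydraulic radius R = A/P = 15.54/10.7 = 1.452 m. Q_B = (1/0.014)·15.54·1.452^(2/3)·√0.00038 = 27.75 m³/s.
The larger discharge is 110.2 m³/s and the smaller is 27.75 m³/s; the ratio is 3.97.

3.97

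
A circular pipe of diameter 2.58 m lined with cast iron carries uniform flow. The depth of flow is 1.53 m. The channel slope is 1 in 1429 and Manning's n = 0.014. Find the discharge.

Q = 4.87 m³/s

For a circular section of diameter D = 2.58 m at depth y = 1.53 m, the central angle is θ = 2 arccos(1 − 2y/D) = 3.516 rad. Then A = (D²/8)(θ − sin θ) = 3.23 m² and P = Dθ/2 = 4.535 m.
Hydraulic radius R = A/P = 3.23/4.535 = 0.7121 m.
Manning's equation: Q = (1/n) A R^(2/3) S^(1/2) = (1/0.014) × 3.23 × 0.7121^(2/3) × 0.0006998^(1/2) = 4.87 m³/s.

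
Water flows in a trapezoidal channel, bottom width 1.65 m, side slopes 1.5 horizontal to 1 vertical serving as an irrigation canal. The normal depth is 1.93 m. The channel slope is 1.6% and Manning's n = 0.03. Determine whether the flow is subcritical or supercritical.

With bottom width b = 1.65 m and side slope z = 1.5: A = (b + zy)y = (1.65 + 1.5×1.93)×1.93 = 8.772 m²; P = b + 2y√(1+z²) = 1.65 + 2×1.93×1.803 = 8.609 m.
Hydraulic radius R = A/P = 8.772/8.609 = 1.019 m.
V = (1/n) R^(2/3) √S = (1/0.03) × 1.019^(2/3) × √0.016 = 4.269 m/s. Hydraulic depth D_h = A/T = 8.772/7.44 = 1.179 m.
Froude number Fr = V/√(g·D_h) = 4.269/√(9.81×1.179) = 1.26, which is greater than 1, so the flow is supercritical.

supercritical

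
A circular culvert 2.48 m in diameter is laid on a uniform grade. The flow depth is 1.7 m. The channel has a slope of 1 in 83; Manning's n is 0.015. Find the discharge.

For a circular section of diameter D = 2.48 m at depth y = 1.7 m, the central angle is θ = 2 arccos(1 − 2y/D) = 3.902 rad. Then A = (D²/8)(θ − sin θ) = 3.529 m² and P = Dθ/2 = 4.838 m.
Hydraulic radius R = A/P = 3.529/4.838 = 0.7295 m.
Manning's equation: Q = (1/n) A R^(2/3) S^(1/2) = (1/0.015) × 3.529 × 0.7295^(2/3) × 0.01205^(1/2) = 20.9 m³/s.

Q = 20.9 m³/s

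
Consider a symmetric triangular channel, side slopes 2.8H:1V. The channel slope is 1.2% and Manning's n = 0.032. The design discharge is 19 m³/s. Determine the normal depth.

Manning's equation rearranged: A R^(2/3) = nQ / (1·√S) = 0.032 × 19 / (√0.012) = 5.55.
Try y = 1.33 m: A R^(2/3) = 3.625 — short.
Try y = 1.56 m: A R^(2/3) = 5.547 — close enough.

y_n = 1.56 m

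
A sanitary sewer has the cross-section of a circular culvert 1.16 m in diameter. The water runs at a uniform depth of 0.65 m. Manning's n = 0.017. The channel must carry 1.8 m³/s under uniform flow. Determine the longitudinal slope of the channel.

For a circular section of diameter D = 1.16 m at depth y = 0.65 m, the central angle is θ = 2 arccos(1 − 2y/D) = 3.384 rad. Then A = (D²/8)(θ − sin θ) = 0.6094 m² and P = Dθ/2 = 1.962 m.
Hydraulic radius R = A/P = 0.6094/1.962 = 0.3105 m.
From Manning's equation, S = [nQ / (1 A R^(2/3))]² = [0.017 × 1.8 / (1 × 0.6094 × 0.3105^(2/3))]² = 0.012.

S = 0.012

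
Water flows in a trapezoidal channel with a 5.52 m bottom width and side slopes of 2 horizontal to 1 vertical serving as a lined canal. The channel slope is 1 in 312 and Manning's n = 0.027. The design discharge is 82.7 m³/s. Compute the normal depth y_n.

y_n = 2.63 m

Manning's equation rearranged: A R^(2/3) = nQ / (1·√S) = 0.027 × 82.7 / (√0.003205) = 39.44.
At y = 3.02 m: A R^(2/3) = 52.33 — over.
At y = 1.9 m: A R^(2/3) = 20.69 — short.
At y = 2.63 m: A R^(2/3) = 39.44 — ≈ 39.44.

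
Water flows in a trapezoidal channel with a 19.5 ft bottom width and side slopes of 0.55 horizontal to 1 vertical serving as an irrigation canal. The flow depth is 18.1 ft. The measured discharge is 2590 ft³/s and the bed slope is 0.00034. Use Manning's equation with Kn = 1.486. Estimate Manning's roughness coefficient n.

With bottom width b = 19.5 ft and side slope z = 0.55: A = (b + zy)y = (19.5 + 0.55×18.1)×18.1 = 533.1 ft²; P = b + 2y√(1+z²) = 19.5 + 2×18.1×1.141 = 60.81 ft.
Hydraulic radius R = A/P = 533.1/60.81 = 8.767 ft.
Rearranging Manning's equation: n = (1.486/Q) A R^(2/3) S^(1/2) = (1.486/2590) × 533.1 × 8.767^(2/3) × √0.00034 = 0.024.

n = 0.024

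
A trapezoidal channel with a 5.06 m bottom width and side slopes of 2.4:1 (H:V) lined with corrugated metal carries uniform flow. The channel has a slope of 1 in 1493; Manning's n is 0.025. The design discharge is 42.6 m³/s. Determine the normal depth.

y_n = 2.64 m

Manning's equation rearranged: A R^(2/3) = nQ / (1·√S) = 0.025 × 42.6 / (√0.0006698) = 41.15.
Try y = 2.03 m: A R^(2/3) = 23.91 — short.
Try y = 3.13 m: A R^(2/3) = 59.18 — over.
Try y = 2.64 m: A R^(2/3) = 41.18 — close enough.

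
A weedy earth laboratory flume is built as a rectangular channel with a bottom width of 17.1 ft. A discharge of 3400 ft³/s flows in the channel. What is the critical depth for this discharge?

y_c = 10.7 ft

For a rectangular channel, critical depth y_c = (q²/g)^(1/3) where q = Q/b = 3400/17.1 = 198.8 ft²/s.
So y_c = (198.8²/32.2)^(1/3) = 10.7 ft.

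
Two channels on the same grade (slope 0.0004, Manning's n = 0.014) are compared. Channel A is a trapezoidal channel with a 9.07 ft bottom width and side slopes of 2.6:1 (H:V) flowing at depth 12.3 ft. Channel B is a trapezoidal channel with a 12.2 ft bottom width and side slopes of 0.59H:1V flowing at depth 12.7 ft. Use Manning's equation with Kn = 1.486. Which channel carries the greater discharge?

Channel A: With bottom width b = 9.07 ft and side slope z = 2.6: A = (b + zy)y = (9.07 + 2.6×12.3)×12.3 = 504.9 ft²; P = b + 2y√(1+z²) = 9.07 + 2×12.3×2.786 = 77.6 ft. Hydraulic radius R = A/P = 504.9/77.6 = 6.507 ft. Q_A = (1.486/0.014)·504.9·6.507^(2/3)·√0.0004 = 3736 ft³/s.
Channel B: With bottom width b = 12.2 ft and side slope z = 0.59: A = (b + zy)y = (12.2 + 0.59×12.7)×12.7 = 250.1 ft²; P = b + 2y√(1+z²) = 12.2 + 2×12.7×1.161 = 41.69 ft. Hydraulic radius R = A/P = 250.1/41.69 = 5.999 ft. Q_B = (1.486/0.014)·250.1·5.999^(2/3)·√0.0004 = 1753 ft³/s.
Q_A = 3736 ft³/s vs Q_B = 1753 ft³/s, so channel A carries more.

channel A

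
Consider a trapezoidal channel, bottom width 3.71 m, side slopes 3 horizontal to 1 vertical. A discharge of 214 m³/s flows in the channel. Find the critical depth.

At critical depth, Q² T / (g A³) = 1, i.e. A³/T = Q²/g = 214²/9.81 = 4668.
Try y = 2.82 m: A³/T = 1959 — low.
Try y = 4.27 m: A³/T = 11970 — high.
Try y = 3.45 m: A³/T = 4676 — close enough.

y_c = 3.45 m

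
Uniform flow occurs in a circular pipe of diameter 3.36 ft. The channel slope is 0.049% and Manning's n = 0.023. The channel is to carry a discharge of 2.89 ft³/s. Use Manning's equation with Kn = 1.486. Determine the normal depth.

Manning's equation rearranged: A R^(2/3) = nQ / (1.486·√S) = 0.023 × 2.89 / (1.486 × √0.00049) = 2.021.
At y = 1.28 ft: A R^(2/3) = 2.432 — high.
At y = 0.849 ft: A R^(2/3) = 1.104 — low.
At y = 1.16 ft: A R^(2/3) = 2.023 — matches.

y_n = 1.16 ft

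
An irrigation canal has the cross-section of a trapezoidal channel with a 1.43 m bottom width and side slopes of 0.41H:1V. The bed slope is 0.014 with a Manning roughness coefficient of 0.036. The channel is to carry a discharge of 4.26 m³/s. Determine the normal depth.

Manning's equation rearranged: A R^(2/3) = nQ / (1·√S) = 0.036 × 4.26 / (√0.014) = 1.296.
Try y = 1.17 m: A R^(2/3) = 1.526 — over.
Try y = 0.936 m: A R^(2/3) = 1.057 — short.
Try y = 1.06 m: A R^(2/3) = 1.296 — close enough.

y_n = 1.06 m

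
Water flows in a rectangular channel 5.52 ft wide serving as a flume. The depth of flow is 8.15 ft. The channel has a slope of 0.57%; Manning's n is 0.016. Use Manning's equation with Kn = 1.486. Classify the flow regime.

subcritical

Flow area A = b·y = 5.52 × 8.15 = 44.99 ft². Wetted perimeter P = b + 2y = 5.52 + 2×8.15 = 21.82 ft.
Hydraulic radius R = A/P = 44.99/21.82 = 2.062 ft.
V = (1.486/n) R^(2/3) √S = (1.486/0.016) × 2.062^(2/3) × √0.0057 = 11.36 ft/s. Hydraulic depth D_h = A/T = 44.99/5.52 = 8.15 ft.
Froude number Fr = V/√(g·D_h) = 11.36/√(32.2×8.15) = 0.701, which is less than 1, so the flow is subcritical.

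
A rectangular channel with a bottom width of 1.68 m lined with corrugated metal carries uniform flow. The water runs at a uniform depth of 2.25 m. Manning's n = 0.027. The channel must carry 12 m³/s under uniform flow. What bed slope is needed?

S = 0.0142

Flow area A = b·y = 1.68 × 2.25 = 3.78 m². Wetted perimeter P = b + 2y = 1.68 + 2×2.25 = 6.18 m.
Hydraulic radius R = A/P = 3.78/6.18 = 0.6117 m.
From Manning's equation, S = [nQ / (1 A R^(2/3))]² = [0.027 × 12 / (1 × 3.78 × 0.6117^(2/3))]² = 0.0142.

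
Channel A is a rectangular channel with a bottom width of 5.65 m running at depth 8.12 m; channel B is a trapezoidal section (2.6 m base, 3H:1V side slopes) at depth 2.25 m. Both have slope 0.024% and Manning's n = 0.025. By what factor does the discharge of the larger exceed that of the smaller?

Channel A: Flow area A = b·y = 5.65 × 8.12 = 45.88 m². Wetted perimeter P = b + 2y = 5.65 + 2×8.12 = 21.89 m. Hydraulic radius R = A/P = 45.88/21.89 = 2.096 m. Q_A = (1/0.025)·45.88·2.096^(2/3)·√0.00024 = 46.56 m³/s.
Channel B: With bottom width b = 2.6 m and side slope z = 3: A = (b + zy)y = (2.6 + 3×2.25)×2.25 = 21.04 m²; P = b + 2y√(1+z²) = 2.6 + 2×2.25×3.162 = 16.83 m. Hydraulic radius R = A/P = 21.04/16.83 = 1.25 m. Q_B = (1/0.025)·21.04·1.25^(2/3)·√0.00024 = 15.13 m³/s.
The larger discharge is 46.56 m³/s and the smaller is 15.13 m³/s; the ratio is 3.08.

3.08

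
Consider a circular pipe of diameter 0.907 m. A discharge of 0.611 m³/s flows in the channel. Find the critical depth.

y_c = 0.456 m

At critical depth, Q² T / (g A³) = 1, i.e. A³/T = Q²/g = 0.611²/9.81 = 0.03806.
Try y = 0.574 m: A³/T = 0.09159 — over.
Try y = 0.456 m: A³/T = 0.03796 — matches.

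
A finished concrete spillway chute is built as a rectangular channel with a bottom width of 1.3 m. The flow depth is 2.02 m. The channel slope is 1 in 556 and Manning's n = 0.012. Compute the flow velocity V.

V = 2.2 m/s

Flow area A = b·y = 1.3 × 2.02 = 2.626 m². Wetted perimeter P = b + 2y = 1.3 + 2×2.02 = 5.34 m.
Hydraulic radius R = A/P = 2.626/5.34 = 0.4918 m.
From Manning's equation, V = (1/n) R^(2/3) S^(1/2) = (1/0.012) × 0.4918^(2/3) × 0.001799^(1/2) = 2.2 m/s.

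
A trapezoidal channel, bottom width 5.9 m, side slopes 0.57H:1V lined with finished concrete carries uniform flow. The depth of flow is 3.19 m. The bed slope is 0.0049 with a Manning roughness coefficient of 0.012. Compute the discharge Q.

With bottom width b = 5.9 m and side slope z = 0.57: A = (b + zy)y = (5.9 + 0.57×3.19)×3.19 = 24.62 m²; P = b + 2y√(1+z²) = 5.9 + 2×3.19×1.151 = 13.24 m.
Hydraulic radius R = A/P = 24.62/13.24 = 1.859 m.
Manning's equation: Q = (1/n) A R^(2/3) S^(1/2) = (1/0.012) × 24.62 × 1.859^(2/3) × 0.0049^(1/2) = 217 m³/s.

Q = 217 m³/s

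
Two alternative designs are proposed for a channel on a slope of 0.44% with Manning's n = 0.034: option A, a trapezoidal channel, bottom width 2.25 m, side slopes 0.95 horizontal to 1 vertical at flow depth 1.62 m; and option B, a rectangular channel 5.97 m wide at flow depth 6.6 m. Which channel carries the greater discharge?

Channel A: With bottom width b = 2.25 m and side slope z = 0.95: A = (b + zy)y = (2.25 + 0.95×1.62)×1.62 = 6.138 m²; P = b + 2y√(1+z²) = 2.25 + 2×1.62×1.379 = 6.719 m. Hydraulic radius R = A/P = 6.138/6.719 = 0.9136 m. Q_A = (1/0.034)·6.138·0.9136^(2/3)·√0.0044 = 11.27 m³/s.
Channel B: Flow area A = b·y = 5.97 × 6.6 = 39.4 m². Wetted perimeter P = b + 2y = 5.97 + 2×6.6 = 19.17 m. Hydraulic radius R = A/P = 39.4/19.17 = 2.055 m. Q_B = (1/0.034)·39.4·2.055^(2/3)·√0.0044 = 124.3 m³/s.
Q_A = 11.27 m³/s vs Q_B = 124.3 m³/s, so channel B carries more.

channel B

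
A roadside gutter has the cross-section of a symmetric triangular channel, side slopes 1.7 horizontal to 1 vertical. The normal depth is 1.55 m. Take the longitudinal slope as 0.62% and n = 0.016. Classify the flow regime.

supercritical

For a triangular section with side slope z = 1.7: A = zy² = 1.7×1.55² = 4.084 m²; P = 2y√(1+z²) = 2×1.55×1.972 = 6.114 m.
Hydraulic radius R = A/P = 4.084/6.114 = 0.668 m.
V = (1/n) R^(2/3) √S = (1/0.016) × 0.668^(2/3) × √0.0062 = 3.761 m/s. Hydraulic depth D_h = A/T = 4.084/5.27 = 0.775 m.
Froude number Fr = V/√(g·D_h) = 3.761/√(9.81×0.775) = 1.36, which is greater than 1, so the flow is supercritical.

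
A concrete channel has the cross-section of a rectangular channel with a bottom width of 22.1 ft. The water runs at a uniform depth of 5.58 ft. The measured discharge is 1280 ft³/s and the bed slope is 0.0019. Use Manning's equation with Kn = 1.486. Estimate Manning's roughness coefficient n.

Flow area A = b·y = 22.1 × 5.58 = 123.3 ft². Wetted perimeter P = b + 2y = 22.1 + 2×5.58 = 33.26 ft.
Hydraulic radius R = A/P = 123.3/33.26 = 3.708 ft.
Rearranging Manning's equation: n = (1.486/Q) A R^(2/3) S^(1/2) = (1.486/1280) × 123.3 × 3.708^(2/3) × √0.0019 = 0.0149.

n = 0.0149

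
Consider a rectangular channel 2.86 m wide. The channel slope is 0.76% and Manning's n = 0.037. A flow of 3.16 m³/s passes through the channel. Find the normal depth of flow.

y_n = 0.752 m

Manning's equation rearranged: A R^(2/3) = nQ / (1·√S) = 0.037 × 3.16 / (√0.0076) = 1.341.
Trying y = 0.84 m: A R^(2/3) = 1.572 — over.
Trying y = 0.635 m: A R^(2/3) = 1.05 — short.
Trying y = 0.752 m: A R^(2/3) = 1.342 — close enough.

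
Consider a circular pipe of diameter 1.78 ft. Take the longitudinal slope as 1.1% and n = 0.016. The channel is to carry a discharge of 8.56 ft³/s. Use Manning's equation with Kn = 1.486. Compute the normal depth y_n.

y_n = 1 ft

Manning's equation rearranged: A R^(2/3) = nQ / (1.486·√S) = 0.016 × 8.56 / (1.486 × √0.011) = 0.8788.
Trying y = 0.737 ft: A R^(2/3) = 0.5205 — short.
Trying y = 1 ft: A R^(2/3) = 0.8791 — matches.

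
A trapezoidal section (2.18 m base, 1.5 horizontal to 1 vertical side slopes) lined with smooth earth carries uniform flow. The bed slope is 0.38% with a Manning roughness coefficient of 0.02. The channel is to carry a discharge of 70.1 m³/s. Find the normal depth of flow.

y_n = 2.79 m

Manning's equation rearranged: A R^(2/3) = nQ / (1·√S) = 0.02 × 70.1 / (√0.0038) = 22.74.
Trying y = 2.02 m: A R^(2/3) = 11.3 — low.
Trying y = 2.79 m: A R^(2/3) = 22.76 — close enough.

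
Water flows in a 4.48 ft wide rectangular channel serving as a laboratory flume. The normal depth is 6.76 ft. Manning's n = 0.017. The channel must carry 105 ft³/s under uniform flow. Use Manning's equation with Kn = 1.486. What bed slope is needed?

Flow area A = b·y = 4.48 × 6.76 = 30.28 ft². Wetted perimeter P = b + 2y = 4.48 + 2×6.76 = 18 ft.
Hydraulic radius R = A/P = 30.28/18 = 1.682 ft.
From Manning's equation, S = [nQ / (1.486 A R^(2/3))]² = [0.017 × 105 / (1.486 × 30.28 × 1.682^(2/3))]² = 0.000786.

S = 0.000786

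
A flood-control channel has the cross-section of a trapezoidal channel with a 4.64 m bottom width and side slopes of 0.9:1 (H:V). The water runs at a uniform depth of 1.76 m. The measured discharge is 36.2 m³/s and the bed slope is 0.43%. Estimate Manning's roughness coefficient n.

n = 0.022

With bottom width b = 4.64 m and side slope z = 0.9: A = (b + zy)y = (4.64 + 0.9×1.76)×1.76 = 10.95 m²; P = b + 2y√(1+z²) = 4.64 + 2×1.76×1.345 = 9.376 m.
Hydraulic radius R = A/P = 10.95/9.376 = 1.168 m.
Rearranging Manning's equation: n = (1/Q) A R^(2/3) S^(1/2) = (1/36.2) × 10.95 × 1.168^(2/3) × √0.0043 = 0.022.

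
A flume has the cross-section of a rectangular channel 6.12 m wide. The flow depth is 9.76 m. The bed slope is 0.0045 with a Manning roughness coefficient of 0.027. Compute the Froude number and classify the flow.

Flow area A = b·y = 6.12 × 9.76 = 59.73 m². Wetted perimeter P = b + 2y = 6.12 + 2×9.76 = 25.64 m.
Hydraulic radius R = A/P = 59.73/25.64 = 2.33 m.
V = (1/n) R^(2/3) √S = (1/0.027) × 2.33^(2/3) × √0.0045 = 4.366 m/s. Hydraulic depth D_h = A/T = 59.73/6.12 = 9.76 m.
Froude number Fr = V/√(g·D_h) = 4.366/√(9.81×9.76) = 0.446, which is less than 1, so the flow is subcritical.

subcritical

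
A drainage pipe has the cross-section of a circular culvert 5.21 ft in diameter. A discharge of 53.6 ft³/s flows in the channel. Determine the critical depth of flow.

At critical depth, Q² T / (g A³) = 1, i.e. A³/T = Q²/g = 53.6²/32.2 = 89.22.
At y = 2.56 ft: A³/T = 217.5 — too large.
At y = 1.46 ft: A³/T = 25.02 — too small.
At y = 2.03 ft: A³/T = 89.43 — ≈ 89.22.

y_c = 2.03 ft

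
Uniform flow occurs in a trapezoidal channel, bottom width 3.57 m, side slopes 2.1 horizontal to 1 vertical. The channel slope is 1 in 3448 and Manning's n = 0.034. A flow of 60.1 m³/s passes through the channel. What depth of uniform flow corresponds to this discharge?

y_n = 4.77 m

Manning's equation rearranged: A R^(2/3) = nQ / (1·√S) = 0.034 × 60.1 / (√0.00029) = 120.
Try y = 3.99 m: A R^(2/3) = 79.53 — too small.
Try y = 4.77 m: A R^(2/3) = 119.9 — close enough.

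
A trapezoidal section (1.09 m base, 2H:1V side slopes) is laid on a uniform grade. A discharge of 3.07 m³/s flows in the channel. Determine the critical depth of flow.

At critical depth, Q² T / (g A³) = 1, i.e. A³/T = Q²/g = 3.07²/9.81 = 0.9607.
Trying y = 0.49 m: A³/T = 0.3421 — short.
Trying y = 0.763 m: A³/T = 1.92 — over.
Trying y = 0.641 m: A³/T = 0.9619 — close enough.

y_c = 0.641 m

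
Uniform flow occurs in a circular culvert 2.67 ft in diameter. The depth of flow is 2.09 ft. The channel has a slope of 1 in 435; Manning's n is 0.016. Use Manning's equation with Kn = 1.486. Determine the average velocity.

For a circular section of diameter D = 2.67 ft at depth y = 2.09 ft, the central angle is θ = 2 arccos(1 − 2y/D) = 4.344 rad. Then A = (D²/8)(θ − sin θ) = 4.702 ft² and P = Dθ/2 = 5.799 ft.
Hydraulic radius R = A/P = 4.702/5.799 = 0.8108 ft.
From Manning's equation, V = (1.486/n) R^(2/3) S^(1/2) = (1.486/0.016) × 0.8108^(2/3) × 0.002299^(1/2) = 3.87 ft/s.

V = 3.87 ft/s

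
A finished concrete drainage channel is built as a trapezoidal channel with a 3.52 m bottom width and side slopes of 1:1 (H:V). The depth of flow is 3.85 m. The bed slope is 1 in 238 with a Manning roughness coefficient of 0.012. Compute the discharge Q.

With bottom width b = 3.52 m and side slope z = 1: A = (b + zy)y = (3.52 + 1×3.85)×3.85 = 28.37 m²; P = b + 2y√(1+z²) = 3.52 + 2×3.85×1.414 = 14.41 m.
Hydraulic radius R = A/P = 28.37/14.41 = 1.969 m.
Manning's equation: Q = (1/n) A R^(2/3) S^(1/2) = (1/0.012) × 28.37 × 1.969^(2/3) × 0.004202^(1/2) = 241 m³/s.

Q = 241 m³/s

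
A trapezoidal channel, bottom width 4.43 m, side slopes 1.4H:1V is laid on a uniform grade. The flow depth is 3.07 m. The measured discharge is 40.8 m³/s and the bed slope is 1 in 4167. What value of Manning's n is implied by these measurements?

With bottom width b = 4.43 m and side slope z = 1.4: A = (b + zy)y = (4.43 + 1.4×3.07)×3.07 = 26.79 m²; P = b + 2y√(1+z²) = 4.43 + 2×3.07×1.72 = 14.99 m.
Hydraulic radius R = A/P = 26.79/14.99 = 1.787 m.
Rearranging Manning's equation: n = (1/Q) A R^(2/3) S^(1/2) = (1/40.8) × 26.79 × 1.787^(2/3) × √0.00024 = 0.015.

n = 0.015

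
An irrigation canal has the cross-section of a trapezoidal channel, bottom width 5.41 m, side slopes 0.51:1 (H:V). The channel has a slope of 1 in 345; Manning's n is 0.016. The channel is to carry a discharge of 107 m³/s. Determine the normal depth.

y_n = 3.12 m

Manning's equation rearranged: A R^(2/3) = nQ / (1·√S) = 0.016 × 107 / (√0.002899) = 31.8.
Try y = 3.6 m: A R^(2/3) = 40.48 — over.
Try y = 3.12 m: A R^(2/3) = 31.84 — close enough.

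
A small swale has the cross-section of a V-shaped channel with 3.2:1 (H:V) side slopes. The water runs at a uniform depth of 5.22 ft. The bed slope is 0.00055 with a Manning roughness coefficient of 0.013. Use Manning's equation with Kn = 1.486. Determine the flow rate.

For a triangular section with side slope z = 3.2: A = zy² = 3.2×5.22² = 87.19 ft²; P = 2y√(1+z²) = 2×5.22×3.353 = 35 ft.
Hydraulic radius R = A/P = 87.19/35 = 2.491 ft.
Manning's equation: Q = (1.486/n) A R^(2/3) S^(1/2) = (1.486/0.013) × 87.19 × 2.491^(2/3) × 0.00055^(1/2) = 430 ft³/s.

Q = 430 ft³/s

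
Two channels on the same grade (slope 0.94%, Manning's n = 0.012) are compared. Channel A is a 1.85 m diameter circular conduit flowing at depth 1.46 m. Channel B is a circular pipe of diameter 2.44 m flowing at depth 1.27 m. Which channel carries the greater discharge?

channel B

Channel A: For a circular section of diameter D = 1.85 m at depth y = 1.46 m, the central angle is θ = 2 arccos(1 − 2y/D) = 4.375 rad. Then A = (D²/8)(θ − sin θ) = 2.275 m² and P = Dθ/2 = 4.047 m. Hydraulic radius R = A/P = 2.275/4.047 = 0.5623 m. Q_A = (1/0.012)·2.275·0.5623^(2/3)·√0.0094 = 12.52 m³/s.
Channel B: For a circular section of diameter D = 2.44 m at depth y = 1.27 m, the central angle is θ = 2 arccos(1 − 2y/D) = 3.224 rad. Then A = (D²/8)(θ − sin θ) = 2.46 m² and P = Dθ/2 = 3.933 m. Hydraulic radius R = A/P = 2.46/3.933 = 0.6255 m. Q_B = (1/0.012)·2.46·0.6255^(2/3)·√0.0094 = 14.54 m³/s.
Q_A = 12.52 m³/s vs Q_B = 14.54 m³/s, so channel B carries more.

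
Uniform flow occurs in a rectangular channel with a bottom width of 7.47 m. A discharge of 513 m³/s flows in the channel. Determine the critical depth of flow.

For a rectangular channel, critical depth y_c = (q²/g)^(1/3) where q = Q/b = 513/7.47 = 68.67 m²/s.
So y_c = (68.67²/9.81)^(1/3) = 7.83 m.

y_c = 7.83 m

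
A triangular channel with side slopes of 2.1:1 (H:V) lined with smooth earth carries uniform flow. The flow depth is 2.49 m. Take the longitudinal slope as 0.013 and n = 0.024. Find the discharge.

Q = 66.9 m³/s

For a triangular section with side slope z = 2.1: A = zy² = 2.1×2.49² = 13.02 m²; P = 2y√(1+z²) = 2×2.49×2.326 = 11.58 m.
Hydraulic radius R = A/P = 13.02/11.58 = 1.124 m.
Manning's equation: Q = (1/n) A R^(2/3) S^(1/2) = (1/0.024) × 13.02 × 1.124^(2/3) × 0.013^(1/2) = 66.9 m³/s.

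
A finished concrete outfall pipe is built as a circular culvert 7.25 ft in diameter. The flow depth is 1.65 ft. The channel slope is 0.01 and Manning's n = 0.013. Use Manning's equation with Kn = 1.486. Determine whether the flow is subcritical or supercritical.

For a circular section of diameter D = 7.25 ft at depth y = 1.65 ft, the central angle is θ = 2 arccos(1 − 2y/D) = 1.989 rad. Then A = (D²/8)(θ − sin θ) = 7.066 ft² and P = Dθ/2 = 7.211 ft.
Hydraulic radius R = A/P = 7.066/7.211 = 0.9799 ft.
V = (1.486/n) R^(2/3) √S = (1.486/0.013) × 0.9799^(2/3) × √0.01 = 11.28 ft/s. Hydraulic depth D_h = A/T = 7.066/6.079 = 1.162 ft.
Froude number Fr = V/√(g·D_h) = 11.28/√(32.2×1.162) = 1.84, which is greater than 1, so the flow is supercritical.

supercritical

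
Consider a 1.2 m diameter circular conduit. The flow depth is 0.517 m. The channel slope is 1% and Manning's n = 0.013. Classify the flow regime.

For a circular section of diameter D = 1.2 m at depth y = 0.517 m, the central angle is θ = 2 arccos(1 − 2y/D) = 2.864 rad. Then A = (D²/8)(θ − sin θ) = 0.4662 m² and P = Dθ/2 = 1.718 m.
Hydraulic radius R = A/P = 0.4662/1.718 = 0.2713 m.
V = (1/n) R^(2/3) √S = (1/0.013) × 0.2713^(2/3) × √0.01 = 3.224 m/s. Hydraulic depth D_h = A/T = 0.4662/1.188 = 0.3923 m.
Froude number Fr = V/√(g·D_h) = 3.224/√(9.81×0.3923) = 1.64, which is greater than 1, so the flow is supercritical.

supercritical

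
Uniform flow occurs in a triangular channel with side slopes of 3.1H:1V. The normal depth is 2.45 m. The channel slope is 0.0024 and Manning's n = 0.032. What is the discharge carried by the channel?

For a triangular section with side slope z = 3.1: A = zy² = 3.1×2.45² = 18.61 m²; P = 2y√(1+z²) = 2×2.45×3.257 = 15.96 m.
Hydraulic radius R = A/P = 18.61/15.96 = 1.166 m.
Manning's equation: Q = (1/n) A R^(2/3) S^(1/2) = (1/0.032) × 18.61 × 1.166^(2/3) × 0.0024^(1/2) = 31.6 m³/s.

Q = 31.6 m³/s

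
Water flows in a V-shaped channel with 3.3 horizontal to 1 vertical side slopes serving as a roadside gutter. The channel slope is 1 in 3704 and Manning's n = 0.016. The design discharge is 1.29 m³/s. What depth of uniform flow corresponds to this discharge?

Manning's equation rearranged: A R^(2/3) = nQ / (1·√S) = 0.016 × 1.29 / (√0.00027) = 1.256.
Try y = 0.909 m: A R^(2/3) = 1.565 — high.
Try y = 0.665 m: A R^(2/3) = 0.6802 — low.
Try y = 0.837 m: A R^(2/3) = 1.256 — close enough.

y_n = 0.837 m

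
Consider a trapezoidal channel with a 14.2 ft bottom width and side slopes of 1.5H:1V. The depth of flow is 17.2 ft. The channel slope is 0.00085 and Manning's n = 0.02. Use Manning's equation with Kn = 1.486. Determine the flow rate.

Q = 6460 ft³/s

With bottom width b = 14.2 ft and side slope z = 1.5: A = (b + zy)y = (14.2 + 1.5×17.2)×17.2 = 688 ft²; P = b + 2y√(1+z²) = 14.2 + 2×17.2×1.803 = 76.22 ft.
Hydraulic radius R = A/P = 688/76.22 = 9.027 ft.
Manning's equation: Q = (1.486/n) A R^(2/3) S^(1/2) = (1.486/0.02) × 688 × 9.027^(2/3) × 0.00085^(1/2) = 6460 ft³/s.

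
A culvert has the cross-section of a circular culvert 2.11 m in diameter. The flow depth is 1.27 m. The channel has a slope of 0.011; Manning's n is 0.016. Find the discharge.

Q = 10.1 m³/s

For a circular section of diameter D = 2.11 m at depth y = 1.27 m, the central angle is θ = 2 arccos(1 − 2y/D) = 3.552 rad. Then A = (D²/8)(θ − sin θ) = 2.199 m² and P = Dθ/2 = 3.747 m.
Hydraulic radius R = A/P = 2.199/3.747 = 0.5868 m.
Manning's equation: Q = (1/n) A R^(2/3) S^(1/2) = (1/0.016) × 2.199 × 0.5868^(2/3) × 0.011^(1/2) = 10.1 m³/s.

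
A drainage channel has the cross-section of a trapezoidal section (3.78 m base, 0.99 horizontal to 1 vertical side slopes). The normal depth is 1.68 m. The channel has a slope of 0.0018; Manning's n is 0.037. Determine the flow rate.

With bottom width b = 3.78 m and side slope z = 0.99: A = (b + zy)y = (3.78 + 0.99×1.68)×1.68 = 9.145 m²; P = b + 2y√(1+z²) = 3.78 + 2×1.68×1.407 = 8.508 m.
Hydraulic radius R = A/P = 9.145/8.508 = 1.075 m.
Manning's equation: Q = (1/n) A R^(2/3) S^(1/2) = (1/0.037) × 9.145 × 1.075^(2/3) × 0.0018^(1/2) = 11 m³/s.

Q = 11 m³/s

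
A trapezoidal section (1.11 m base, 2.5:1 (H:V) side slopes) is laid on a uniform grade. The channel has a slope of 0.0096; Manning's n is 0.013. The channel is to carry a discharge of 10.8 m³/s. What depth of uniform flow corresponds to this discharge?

y_n = 0.788 m

Manning's equation rearranged: A R^(2/3) = nQ / (1·√S) = 0.013 × 10.8 / (√0.0096) = 1.433.
Trying y = 0.577 m: A R^(2/3) = 0.7304 — short.
Trying y = 0.788 m: A R^(2/3) = 1.432 — ≈ 1.433.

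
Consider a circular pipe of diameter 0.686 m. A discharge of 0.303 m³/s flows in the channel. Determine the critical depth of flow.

y_c = 0.345 m

At critical depth, Q² T / (g A³) = 1, i.e. A³/T = Q²/g = 0.303²/9.81 = 0.009359.
Try y = 0.262 m: A³/T = 0.003277 — low.
Try y = 0.401 m: A³/T = 0.01671 — high.
Try y = 0.345 m: A³/T = 0.009407 — matches.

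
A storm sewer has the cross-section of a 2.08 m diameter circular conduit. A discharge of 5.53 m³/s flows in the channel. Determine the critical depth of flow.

y_c = 1.12 m

At critical depth, Q² T / (g A³) = 1, i.e. A³/T = Q²/g = 5.53²/9.81 = 3.117.
At y = 0.912 m: A³/T = 1.427 — too small.
At y = 1.43 m: A³/T = 8.014 — too large.
At y = 1.12 m: A³/T = 3.129 — ≈ 3.117.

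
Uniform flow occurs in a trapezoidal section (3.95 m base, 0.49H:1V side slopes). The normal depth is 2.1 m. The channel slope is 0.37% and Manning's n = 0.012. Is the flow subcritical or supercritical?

With bottom width b = 3.95 m and side slope z = 0.49: A = (b + zy)y = (3.95 + 0.49×2.1)×2.1 = 10.46 m²; P = b + 2y√(1+z²) = 3.95 + 2×2.1×1.114 = 8.627 m.
Hydraulic radius R = A/P = 10.46/8.627 = 1.212 m.
V = (1/n) R^(2/3) √S = (1/0.012) × 1.212^(2/3) × √0.0037 = 5.762 m/s. Hydraulic depth D_h = A/T = 10.46/6.008 = 1.74 m.
Froude number Fr = V/√(g·D_h) = 5.762/√(9.81×1.74) = 1.39, which is greater than 1, so the flow is supercritical.

supercritical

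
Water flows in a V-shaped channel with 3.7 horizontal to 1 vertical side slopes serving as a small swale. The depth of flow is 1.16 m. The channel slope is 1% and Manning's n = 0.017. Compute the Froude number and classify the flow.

supercritical

For a triangular section with side slope z = 3.7: A = zy² = 3.7×1.16² = 4.979 m²; P = 2y√(1+z²) = 2×1.16×3.833 = 8.892 m.
Hydraulic radius R = A/P = 4.979/8.892 = 0.5599 m.
V = (1/n) R^(2/3) √S = (1/0.017) × 0.5599^(2/3) × √0.01 = 3.996 m/s. Hydraulic depth D_h = A/T = 4.979/8.584 = 0.58 m.
Froude number Fr = V/√(g·D_h) = 3.996/√(9.81×0.58) = 1.68, which is greater than 1, so the flow is supercritical.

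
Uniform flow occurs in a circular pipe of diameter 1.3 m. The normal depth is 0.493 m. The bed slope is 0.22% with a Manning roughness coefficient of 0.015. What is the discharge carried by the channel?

For a circular section of diameter D = 1.3 m at depth y = 0.493 m, the central angle is θ = 2 arccos(1 − 2y/D) = 2.654 rad. Then A = (D²/8)(θ − sin θ) = 0.4616 m² and P = Dθ/2 = 1.725 m.
Hydraulic radius R = A/P = 0.4616/1.725 = 0.2676 m.
Manning's equation: Q = (1/n) A R^(2/3) S^(1/2) = (1/0.015) × 0.4616 × 0.2676^(2/3) × 0.0022^(1/2) = 0.599 m³/s.

Q = 0.599 m³/s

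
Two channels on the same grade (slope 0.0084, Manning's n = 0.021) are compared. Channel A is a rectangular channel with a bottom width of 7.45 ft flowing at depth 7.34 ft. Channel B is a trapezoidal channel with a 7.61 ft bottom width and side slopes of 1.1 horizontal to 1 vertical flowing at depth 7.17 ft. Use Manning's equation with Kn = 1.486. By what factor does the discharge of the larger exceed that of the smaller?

2.73

Channel A: Flow area A = b·y = 7.45 × 7.34 = 54.68 ft². Wetted perimeter P = b + 2y = 7.45 + 2×7.34 = 22.13 ft. Hydraulic radius R = A/P = 54.68/22.13 = 2.471 ft. Q_A = (1.486/0.021)·54.68·2.471^(2/3)·√0.0084 = 648.2 ft³/s.
Channel B: With bottom width b = 7.61 ft and side slope z = 1.1: A = (b + zy)y = (7.61 + 1.1×7.17)×7.17 = 111.1 ft²; P = b + 2y√(1+z²) = 7.61 + 2×7.17×1.487 = 28.93 ft. Hydraulic radius R = A/P = 111.1/28.93 = 3.841 ft. Q_B = (1.486/0.021)·111.1·3.841^(2/3)·√0.0084 = 1767 ft³/s.
The larger discharge is 1767 ft³/s and the smaller is 648.2 ft³/s; the ratio is 2.73.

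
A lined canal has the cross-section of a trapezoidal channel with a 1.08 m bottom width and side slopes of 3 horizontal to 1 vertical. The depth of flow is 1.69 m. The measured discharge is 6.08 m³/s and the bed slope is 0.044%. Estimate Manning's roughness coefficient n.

n = 0.033

With bottom width b = 1.08 m and side slope z = 3: A = (b + zy)y = (1.08 + 3×1.69)×1.69 = 10.39 m²; P = b + 2y√(1+z²) = 1.08 + 2×1.69×3.162 = 11.77 m.
Hydraulic radius R = A/P = 10.39/11.77 = 0.8832 m.
Rearranging Manning's equation: n = (1/Q) A R^(2/3) S^(1/2) = (1/6.08) × 10.39 × 0.8832^(2/3) × √0.00044 = 0.033.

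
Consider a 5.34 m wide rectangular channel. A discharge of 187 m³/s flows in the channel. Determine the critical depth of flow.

For a rectangular channel, critical depth y_c = (q²/g)^(1/3) where q = Q/b = 187/5.34 = 35.02 m²/s.
So y_c = (35.02²/9.81)^(1/3) = 5 m.

y_c = 5 m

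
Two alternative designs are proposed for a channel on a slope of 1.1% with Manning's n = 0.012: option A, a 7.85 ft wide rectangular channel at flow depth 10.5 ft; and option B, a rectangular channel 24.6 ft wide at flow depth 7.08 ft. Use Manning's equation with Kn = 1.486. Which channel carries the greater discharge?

channel B

Channel A: Flow area A = b·y = 7.85 × 10.5 = 82.42 ft². Wetted perimeter P = b + 2y = 7.85 + 2×10.5 = 28.85 ft. Hydraulic radius R = A/P = 82.42/28.85 = 2.857 ft. Q_A = (1.486/0.012)·82.42·2.857^(2/3)·√0.011 = 2155 ft³/s.
Channel B: Flow area A = b·y = 24.6 × 7.08 = 174.2 ft². Wetted perimeter P = b + 2y = 24.6 + 2×7.08 = 38.76 ft. Hydraulic radius R = A/P = 174.2/38.76 = 4.493 ft. Q_B = (1.486/0.012)·174.2·4.493^(2/3)·√0.011 = 6160 ft³/s.
Q_A = 2155 ft³/s vs Q_B = 6160 ft³/s, so channel B carries more.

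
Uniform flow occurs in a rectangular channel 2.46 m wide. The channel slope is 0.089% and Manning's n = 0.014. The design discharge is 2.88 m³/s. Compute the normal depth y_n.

y_n = 0.864 m

Manning's equation rearranged: A R^(2/3) = nQ / (1·√S) = 0.014 × 2.88 / (√0.00089) = 1.352.
Try y = 0.744 m: A R^(2/3) = 1.096 — low.
Try y = 1.08 m: A R^(2/3) = 1.837 — high.
Try y = 0.864 m: A R^(2/3) = 1.352 — close enough.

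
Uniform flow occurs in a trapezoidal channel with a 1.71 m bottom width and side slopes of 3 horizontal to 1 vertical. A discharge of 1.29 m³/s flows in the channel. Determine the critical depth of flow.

y_c = 0.319 m

At critical depth, Q² T / (g A³) = 1, i.e. A³/T = Q²/g = 1.29²/9.81 = 0.1696.
Try y = 0.222 m: A³/T = 0.04824 — low.
Try y = 0.319 m: A³/T = 0.1699 — ≈ 0.1696.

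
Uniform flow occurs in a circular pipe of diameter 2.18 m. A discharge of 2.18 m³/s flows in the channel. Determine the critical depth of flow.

y_c = 0.679 m

At critical depth, Q² T / (g A³) = 1, i.e. A³/T = Q²/g = 2.18²/9.81 = 0.4844.
Try y = 0.744 m: A³/T = 0.6885 — too large.
Try y = 0.568 m: A³/T = 0.2418 — too small.
Try y = 0.679 m: A³/T = 0.4835 — ≈ 0.4844.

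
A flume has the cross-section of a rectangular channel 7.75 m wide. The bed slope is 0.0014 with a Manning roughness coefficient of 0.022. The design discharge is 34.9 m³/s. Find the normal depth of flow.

y_n = 2.14 m

Manning's equation rearranged: A R^(2/3) = nQ / (1·√S) = 0.022 × 34.9 / (√0.0014) = 20.52.
At y = 2.56 m: A R^(2/3) = 26.48 — high.
At y = 2.14 m: A R^(2/3) = 20.54 — close enough.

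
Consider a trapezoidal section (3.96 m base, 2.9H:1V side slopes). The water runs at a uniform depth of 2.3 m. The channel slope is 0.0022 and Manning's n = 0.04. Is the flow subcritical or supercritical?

With bottom width b = 3.96 m and side slope z = 2.9: A = (b + zy)y = (3.96 + 2.9×2.3)×2.3 = 24.45 m²; P = b + 2y√(1+z²) = 3.96 + 2×2.3×3.068 = 18.07 m.
Hydraulic radius R = A/P = 24.45/18.07 = 1.353 m.
V = (1/n) R^(2/3) √S = (1/0.04) × 1.353^(2/3) × √0.0022 = 1.434 m/s. Hydraulic depth D_h = A/T = 24.45/17.3 = 1.413 m.
Froude number Fr = V/√(g·D_h) = 1.434/√(9.81×1.413) = 0.385, which is less than 1, so the flow is subcritical.

subcritical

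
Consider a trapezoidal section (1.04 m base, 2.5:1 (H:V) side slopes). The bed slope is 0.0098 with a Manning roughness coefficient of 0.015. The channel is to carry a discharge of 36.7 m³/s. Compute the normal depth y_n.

y_n = 1.44 m

Manning's equation rearranged: A R^(2/3) = nQ / (1·√S) = 0.015 × 36.7 / (√0.0098) = 5.561.
At y = 1.65 m: A R^(2/3) = 7.699 — high.
At y = 1.44 m: A R^(2/3) = 5.563 — ≈ 5.561.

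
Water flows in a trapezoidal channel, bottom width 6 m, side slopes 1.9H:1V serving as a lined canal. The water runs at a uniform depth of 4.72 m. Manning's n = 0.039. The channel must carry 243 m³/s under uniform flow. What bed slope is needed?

S = 0.00481

With bottom width b = 6 m and side slope z = 1.9: A = (b + zy)y = (6 + 1.9×4.72)×4.72 = 70.65 m²; P = b + 2y√(1+z²) = 6 + 2×4.72×2.147 = 26.27 m.
Hydraulic radius R = A/P = 70.65/26.27 = 2.689 m.
From Manning's equation, S = [nQ / (1 A R^(2/3))]² = [0.039 × 243 / (1 × 70.65 × 2.689^(2/3))]² = 0.00481.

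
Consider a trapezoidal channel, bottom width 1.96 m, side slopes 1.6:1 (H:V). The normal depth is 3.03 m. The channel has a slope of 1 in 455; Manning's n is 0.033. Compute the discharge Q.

With bottom width b = 1.96 m and side slope z = 1.6: A = (b + zy)y = (1.96 + 1.6×3.03)×3.03 = 20.63 m²; P = b + 2y√(1+z²) = 1.96 + 2×3.03×1.887 = 13.39 m.
Hydraulic radius R = A/P = 20.63/13.39 = 1.54 m.
Manning's equation: Q = (1/n) A R^(2/3) S^(1/2) = (1/0.033) × 20.63 × 1.54^(2/3) × 0.002198^(1/2) = 39.1 m³/s.

Q = 39.1 m³/s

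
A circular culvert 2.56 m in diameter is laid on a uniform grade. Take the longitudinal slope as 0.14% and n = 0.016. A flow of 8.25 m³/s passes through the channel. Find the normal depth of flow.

y_n = 1.94 m

Manning's equation rearranged: A R^(2/3) = nQ / (1·√S) = 0.016 × 8.25 / (√0.0014) = 3.528.
At y = 2.33 m: A R^(2/3) = 4.091 — too large.
At y = 1.6 m: A R^(2/3) = 2.731 — too small.
At y = 1.94 m: A R^(2/3) = 3.527 — close enough.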